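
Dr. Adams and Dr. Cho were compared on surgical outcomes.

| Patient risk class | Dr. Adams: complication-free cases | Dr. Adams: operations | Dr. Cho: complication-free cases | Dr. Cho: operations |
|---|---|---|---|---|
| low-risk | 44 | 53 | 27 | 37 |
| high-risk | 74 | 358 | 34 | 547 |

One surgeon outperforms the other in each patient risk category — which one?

Low-risk: Dr. Adams 44/53 = 83.0%, Dr. Cho 27/37 = 73.0% → Dr. Adams
High-risk: Dr. Adams 74/358 = 20.7%, Dr. Cho 34/547 = 6.2% → Dr. Adams
Dr. Adams has the higher rate in both groups.

Dr. Adams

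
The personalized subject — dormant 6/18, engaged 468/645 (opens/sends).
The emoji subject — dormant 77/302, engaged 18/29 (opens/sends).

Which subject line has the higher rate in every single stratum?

the personalized subject

Dormant: the personalized subject 6/18 = 33.3%, the emoji subject 77/302 = 25.5% → the personalized subject
Engaged: the personalized subject 468/645 = 72.6%, the emoji subject 18/29 = 62.1% → the personalized subject
The personalized subject has the higher rate in both groups.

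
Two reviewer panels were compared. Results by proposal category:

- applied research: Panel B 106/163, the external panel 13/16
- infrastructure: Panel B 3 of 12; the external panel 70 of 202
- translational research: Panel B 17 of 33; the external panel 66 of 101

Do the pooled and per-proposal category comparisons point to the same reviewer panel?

Applied research: Panel B 106/163 = 65.0%, the external panel 13/16 = 81.2% → the external panel
Infrastructure: Panel B 3/12 = 25.0%, the external panel 70/202 = 34.7% → the external panel
Translational research: Panel B 17/33 = 51.5%, the external panel 66/101 = 65.3% → the external panel
Overall: Panel B 126/208 = 60.6%, the external panel 149/319 = 46.7% → Panel B
The external panel wins each proposal group but Panel B wins overall — the comparison reverses. The external panel's proposals skew toward infrastructure, which has a lower base rate.

No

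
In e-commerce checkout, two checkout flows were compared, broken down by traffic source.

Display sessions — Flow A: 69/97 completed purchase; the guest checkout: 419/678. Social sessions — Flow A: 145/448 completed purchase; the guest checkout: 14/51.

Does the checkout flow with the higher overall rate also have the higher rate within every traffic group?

No

Display: Flow A 69/97 = 71.1%, the guest checkout 419/678 = 61.8% → Flow A
Social: Flow A 145/448 = 32.4%, the guest checkout 14/51 = 27.5% → Flow A
Overall: Flow A 214/545 = 39.3%, the guest checkout 433/729 = 59.4% → the guest checkout
Flow A wins each traffic group but the guest checkout wins overall — the comparison reverses. Flow A's sessions skew toward social, which has a lower base rate.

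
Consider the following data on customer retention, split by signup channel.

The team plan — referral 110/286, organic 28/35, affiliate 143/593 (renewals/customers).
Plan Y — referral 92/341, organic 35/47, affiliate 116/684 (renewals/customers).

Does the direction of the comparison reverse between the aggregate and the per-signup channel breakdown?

Referral: the team plan 110/286 = 38.5%, Plan Y 92/341 = 27.0% → the team plan
Organic: the team plan 28/35 = 80.0%, Plan Y 35/47 = 74.5% → the team plan
Affiliate: the team plan 143/593 = 24.1%, Plan Y 116/684 = 17.0% → the team plan
Overall: the team plan 281/914 = 30.7%, Plan Y 243/1072 = 22.7% → the team plan
The team plan wins overall and in every signup group — no reversal.

No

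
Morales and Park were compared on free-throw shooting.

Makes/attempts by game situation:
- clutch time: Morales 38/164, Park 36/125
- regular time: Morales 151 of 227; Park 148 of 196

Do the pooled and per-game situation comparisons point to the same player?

Yes

Clutch time: Morales 38/164 = 23.2%, Park 36/125 = 28.8% → Park
Regular time: Morales 151/227 = 66.5%, Park 148/196 = 75.5% → Park
Overall: Morales 189/391 = 48.3%, Park 184/321 = 57.3% → Park
Park wins overall and in every game group — no reversal.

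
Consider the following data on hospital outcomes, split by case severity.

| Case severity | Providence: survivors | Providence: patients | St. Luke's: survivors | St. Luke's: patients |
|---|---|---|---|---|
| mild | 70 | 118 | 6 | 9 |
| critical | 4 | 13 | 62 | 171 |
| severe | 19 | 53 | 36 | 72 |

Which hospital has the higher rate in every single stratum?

St. Luke's

Mild: Providence 70/118 = 59.3%, St. Luke's 6/9 = 66.7% → St. Luke's
Critical: Providence 4/13 = 30.8%, St. Luke's 62/171 = 36.3% → St. Luke's
Severe: Providence 19/53 = 35.8%, St. Luke's 36/72 = 50.0% → St. Luke's
St. Luke's has the higher rate in all 3 groups.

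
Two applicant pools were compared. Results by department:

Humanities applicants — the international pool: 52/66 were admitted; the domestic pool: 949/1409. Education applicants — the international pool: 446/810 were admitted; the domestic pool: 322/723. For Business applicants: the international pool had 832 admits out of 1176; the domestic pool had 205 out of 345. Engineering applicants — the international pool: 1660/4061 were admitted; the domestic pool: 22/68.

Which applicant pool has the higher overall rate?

the domestic pool

Humanities: the international pool 52/66 = 78.8%, the domestic pool 949/1409 = 67.4% → the international pool
Education: the international pool 446/810 = 55.1%, the domestic pool 322/723 = 44.5% → the international pool
Business: the international pool 832/1176 = 70.7%, the domestic pool 205/345 = 59.4% → the international pool
Engineering: the international pool 1660/4061 = 40.9%, the domestic pool 22/68 = 32.4% → the international pool
Overall: the international pool 2990/6113 = 48.9%, the domestic pool 1498/2545 = 58.9% → the domestic pool
(The international pool wins every department group but the domestic pool wins overall — the international pool's applicants skew toward the low-rate Engineering group.)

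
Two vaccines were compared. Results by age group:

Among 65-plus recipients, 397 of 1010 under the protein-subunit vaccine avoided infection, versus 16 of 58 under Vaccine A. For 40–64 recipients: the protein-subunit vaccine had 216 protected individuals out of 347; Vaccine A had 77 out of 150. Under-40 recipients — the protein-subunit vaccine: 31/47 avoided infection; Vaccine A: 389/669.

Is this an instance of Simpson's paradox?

65-plus: the protein-subunit vaccine 397/1010 = 39.3%, Vaccine A 16/58 = 27.6% → the protein-subunit vaccine
40–64: the protein-subunit vaccine 216/347 = 62.2%, Vaccine A 77/150 = 51.3% → the protein-subunit vaccine
Under-40: the protein-subunit vaccine 31/47 = 66.0%, Vaccine A 389/669 = 58.1% → the protein-subunit vaccine
Overall: the protein-subunit vaccine 644/1404 = 45.9%, Vaccine A 482/877 = 55.0% → Vaccine A
The protein-subunit vaccine wins each age group but Vaccine A wins overall — the comparison reverses. The protein-subunit vaccine's recipients skew toward 65-plus, which has a lower base rate.

Yes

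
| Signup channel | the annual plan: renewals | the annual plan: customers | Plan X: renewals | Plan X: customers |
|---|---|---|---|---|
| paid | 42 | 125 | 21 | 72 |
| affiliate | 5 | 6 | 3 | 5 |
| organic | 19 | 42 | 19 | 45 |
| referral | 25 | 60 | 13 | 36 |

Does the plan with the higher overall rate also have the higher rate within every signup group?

Paid: the annual plan 42/125 = 33.6%, Plan X 21/72 = 29.2% → the annual plan
Affiliate: the annual plan 5/6 = 83.3%, Plan X 3/5 = 60.0% → the annual plan
Organic: the annual plan 19/42 = 45.2%, Plan X 19/45 = 42.2% → the annual plan
Referral: the annual plan 25/60 = 41.7%, Plan X 13/36 = 36.1% → the annual plan
Overall: the annual plan 91/233 = 39.1%, Plan X 56/158 = 35.4% → the annual plan
The annual plan wins overall and in every signup group — no reversal.

Yes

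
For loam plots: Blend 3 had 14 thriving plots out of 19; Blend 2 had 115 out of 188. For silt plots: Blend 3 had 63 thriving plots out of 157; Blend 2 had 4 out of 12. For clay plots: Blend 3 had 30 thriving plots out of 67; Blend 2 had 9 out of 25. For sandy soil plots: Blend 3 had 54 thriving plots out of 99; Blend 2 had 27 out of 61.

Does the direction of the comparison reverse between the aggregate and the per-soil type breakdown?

Yes

Loam: Blend 3 14/19 = 73.7%, Blend 2 115/188 = 61.2% → Blend 3
Silt: Blend 3 63/157 = 40.1%, Blend 2 4/12 = 33.3% → Blend 3
Clay: Blend 3 30/67 = 44.8%, Blend 2 9/25 = 36.0% → Blend 3
Sandy soil: Blend 3 54/99 = 54.5%, Blend 2 27/61 = 44.3% → Blend 3
Overall: Blend 3 161/342 = 47.1%, Blend 2 155/286 = 54.2% → Blend 2
Blend 3 wins each soil group but Blend 2 wins overall — the comparison reverses. Blend 3's plots skew toward silt, which has a lower base rate.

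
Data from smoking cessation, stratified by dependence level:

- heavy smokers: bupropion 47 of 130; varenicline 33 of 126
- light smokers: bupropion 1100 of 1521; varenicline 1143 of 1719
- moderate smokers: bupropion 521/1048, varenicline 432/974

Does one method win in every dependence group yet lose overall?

No

Heavy smokers: bupropion 47/130 = 36.2%, varenicline 33/126 = 26.2% → bupropion
Light smokers: bupropion 1100/1521 = 72.3%, varenicline 1143/1719 = 66.5% → bupropion
Moderate smokers: bupropion 521/1048 = 49.7%, varenicline 432/974 = 44.4% → bupropion
Overall: bupropion 1668/2699 = 61.8%, varenicline 1608/2819 = 57.0% → bupropion
Bupropion wins overall and in every dependence group — no reversal.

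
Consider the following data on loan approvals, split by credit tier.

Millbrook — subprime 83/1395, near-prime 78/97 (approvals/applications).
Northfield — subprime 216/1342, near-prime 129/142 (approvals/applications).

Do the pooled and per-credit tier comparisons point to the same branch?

Yes

Subprime: Millbrook 83/1395 = 5.9%, Northfield 216/1342 = 16.1% → Northfield
Near-prime: Millbrook 78/97 = 80.4%, Northfield 129/142 = 90.8% → Northfield
Overall: Millbrook 161/1492 = 10.8%, Northfield 345/1484 = 23.2% → Northfield
Northfield wins overall and in every credit group — no reversal.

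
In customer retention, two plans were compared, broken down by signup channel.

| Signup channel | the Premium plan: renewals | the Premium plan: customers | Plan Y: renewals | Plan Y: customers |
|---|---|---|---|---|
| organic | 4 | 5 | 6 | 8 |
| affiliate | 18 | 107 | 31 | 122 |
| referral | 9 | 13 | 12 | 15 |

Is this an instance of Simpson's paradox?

Organic: the Premium plan 4/5 = 80.0%, Plan Y 6/8 = 75.0% → the Premium plan
Affiliate: the Premium plan 18/107 = 16.8%, Plan Y 31/122 = 25.4% → Plan Y
Referral: the Premium plan 9/13 = 69.2%, Plan Y 12/15 = 80.0% → Plan Y
Overall: the Premium plan 31/125 = 24.8%, Plan Y 49/145 = 33.8% → Plan Y
Neither sweeps: the Premium plan wins 1 of 3 groups, Plan Y wins 2. Plan Y wins overall but not every group — no Simpson reversal.

No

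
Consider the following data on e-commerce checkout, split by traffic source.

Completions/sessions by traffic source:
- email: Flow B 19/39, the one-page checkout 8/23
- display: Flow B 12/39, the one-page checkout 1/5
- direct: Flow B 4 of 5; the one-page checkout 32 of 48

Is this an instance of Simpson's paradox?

Email: Flow B 19/39 = 48.7%, the one-page checkout 8/23 = 34.8% → Flow B
Display: Flow B 12/39 = 30.8%, the one-page checkout 1/5 = 20.0% → Flow B
Direct: Flow B 4/5 = 80.0%, the one-page checkout 32/48 = 66.7% → Flow B
Overall: Flow B 35/83 = 42.2%, the one-page checkout 41/76 = 53.9% → the one-page checkout
Flow B wins each traffic group but the one-page checkout wins overall — the comparison reverses. Flow B's sessions skew toward display, which has a lower base rate.

Yes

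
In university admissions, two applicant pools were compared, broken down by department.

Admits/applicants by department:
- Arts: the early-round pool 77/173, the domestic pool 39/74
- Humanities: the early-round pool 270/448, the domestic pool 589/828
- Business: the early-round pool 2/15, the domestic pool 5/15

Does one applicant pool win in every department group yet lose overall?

Arts: the early-round pool 77/173 = 44.5%, the domestic pool 39/74 = 52.7% → the domestic pool
Humanities: the early-round pool 270/448 = 60.3%, the domestic pool 589/828 = 71.1% → the domestic pool
Business: the early-round pool 2/15 = 13.3%, the domestic pool 5/15 = 33.3% → the domestic pool
Overall: the early-round pool 349/636 = 54.9%, the domestic pool 633/917 = 69.0% → the domestic pool
The domestic pool wins overall and in every department group — no reversal.

No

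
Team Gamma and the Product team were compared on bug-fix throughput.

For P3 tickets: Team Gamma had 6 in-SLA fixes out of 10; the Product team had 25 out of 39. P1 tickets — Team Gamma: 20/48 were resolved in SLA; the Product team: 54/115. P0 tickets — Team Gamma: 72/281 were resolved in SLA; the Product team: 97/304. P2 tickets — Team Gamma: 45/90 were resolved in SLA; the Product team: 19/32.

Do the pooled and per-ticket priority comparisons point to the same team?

P3: Team Gamma 6/10 = 60.0%, the Product team 25/39 = 64.1% → the Product team
P1: Team Gamma 20/48 = 41.7%, the Product team 54/115 = 47.0% → the Product team
P0: Team Gamma 72/281 = 25.6%, the Product team 97/304 = 31.9% → the Product team
P2: Team Gamma 45/90 = 50.0%, the Product team 19/32 = 59.4% → the Product team
Overall: Team Gamma 143/429 = 33.3%, the Product team 195/490 = 39.8% → the Product team
The Product team wins overall and in every ticket group — no reversal.

Yes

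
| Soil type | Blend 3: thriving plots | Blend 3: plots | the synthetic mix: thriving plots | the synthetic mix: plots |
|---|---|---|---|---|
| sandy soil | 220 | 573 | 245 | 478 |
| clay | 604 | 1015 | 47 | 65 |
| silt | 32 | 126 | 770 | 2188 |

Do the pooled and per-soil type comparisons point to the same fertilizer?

Sandy soil: Blend 3 220/573 = 38.4%, the synthetic mix 245/478 = 51.3% → the synthetic mix
Clay: Blend 3 604/1015 = 59.5%, the synthetic mix 47/65 = 72.3% → the synthetic mix
Silt: Blend 3 32/126 = 25.4%, the synthetic mix 770/2188 = 35.2% → the synthetic mix
Overall: Blend 3 856/1714 = 49.9%, the synthetic mix 1062/2731 = 38.9% → Blend 3
The synthetic mix wins each soil group but Blend 3 wins overall — the comparison reverses. The synthetic mix's plots skew toward silt, which has a lower base rate.

No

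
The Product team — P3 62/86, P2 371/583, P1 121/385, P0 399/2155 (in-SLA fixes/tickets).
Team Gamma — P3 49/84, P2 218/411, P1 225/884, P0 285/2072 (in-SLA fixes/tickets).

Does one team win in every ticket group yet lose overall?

P3: the Product team 62/86 = 72.1%, Team Gamma 49/84 = 58.3% → the Product team
P2: the Product team 371/583 = 63.6%, Team Gamma 218/411 = 53.0% → the Product team
P1: the Product team 121/385 = 31.4%, Team Gamma 225/884 = 25.5% → the Product team
P0: the Product team 399/2155 = 18.5%, Team Gamma 285/2072 = 13.8% → the Product team
Overall: the Product team 953/3209 = 29.7%, Team Gamma 777/3451 = 22.5% → the Product team
The Product team wins overall and in every ticket group — no reversal.

No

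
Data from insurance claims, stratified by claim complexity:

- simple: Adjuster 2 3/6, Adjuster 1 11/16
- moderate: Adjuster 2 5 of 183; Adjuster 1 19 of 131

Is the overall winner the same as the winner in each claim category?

Simple: Adjuster 2 3/6 = 50.0%, Adjuster 1 11/16 = 68.8% → Adjuster 1
Moderate: Adjuster 2 5/183 = 2.7%, Adjuster 1 19/131 = 14.5% → Adjuster 1
Overall: Adjuster 2 8/189 = 4.2%, Adjuster 1 30/147 = 20.4% → Adjuster 1
Adjuster 1 wins overall and in every claim group — no reversal.

Yes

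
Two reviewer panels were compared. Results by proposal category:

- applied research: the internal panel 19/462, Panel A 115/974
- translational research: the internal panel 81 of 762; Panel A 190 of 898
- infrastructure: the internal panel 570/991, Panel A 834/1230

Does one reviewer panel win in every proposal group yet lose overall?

Applied research: the internal panel 19/462 = 4.1%, Panel A 115/974 = 11.8% → Panel A
Translational research: the internal panel 81/762 = 10.6%, Panel A 190/898 = 21.2% → Panel A
Infrastructure: the internal panel 570/991 = 57.5%, Panel A 834/1230 = 67.8% → Panel A
Overall: the internal panel 670/2215 = 30.2%, Panel A 1139/3102 = 36.7% → Panel A
Panel A wins overall and in every proposal group — no reversal.

No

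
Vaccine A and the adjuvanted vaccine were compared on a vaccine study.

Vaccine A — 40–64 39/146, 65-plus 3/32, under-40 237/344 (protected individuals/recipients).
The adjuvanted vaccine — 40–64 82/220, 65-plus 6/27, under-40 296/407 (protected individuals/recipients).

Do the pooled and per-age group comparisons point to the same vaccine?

Yes

40–64: Vaccine A 39/146 = 26.7%, the adjuvanted vaccine 82/220 = 37.3% → the adjuvanted vaccine
65-plus: Vaccine A 3/32 = 9.4%, the adjuvanted vaccine 6/27 = 22.2% → the adjuvanted vaccine
Under-40: Vaccine A 237/344 = 68.9%, the adjuvanted vaccine 296/407 = 72.7% → the adjuvanted vaccine
Overall: Vaccine A 279/522 = 53.4%, the adjuvanted vaccine 384/654 = 58.7% → the adjuvanted vaccine
The adjuvanted vaccine wins overall and in every age group — no reversal.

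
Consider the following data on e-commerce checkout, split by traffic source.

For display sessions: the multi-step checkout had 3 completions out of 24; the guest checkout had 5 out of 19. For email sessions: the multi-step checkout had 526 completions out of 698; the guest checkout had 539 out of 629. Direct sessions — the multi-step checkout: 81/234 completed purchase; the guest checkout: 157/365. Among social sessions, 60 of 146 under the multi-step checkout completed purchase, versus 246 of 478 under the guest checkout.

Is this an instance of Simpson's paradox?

No

Display: the multi-step checkout 3/24 = 12.5%, the guest checkout 5/19 = 26.3% → the guest checkout
Email: the multi-step checkout 526/698 = 75.4%, the guest checkout 539/629 = 85.7% → the guest checkout
Direct: the multi-step checkout 81/234 = 34.6%, the guest checkout 157/365 = 43.0% → the guest checkout
Social: the multi-step checkout 60/146 = 41.1%, the guest checkout 246/478 = 51.5% → the guest checkout
Overall: the multi-step checkout 670/1102 = 60.8%, the guest checkout 947/1491 = 63.5% → the guest checkout
The guest checkout wins overall and in every traffic group — no reversal.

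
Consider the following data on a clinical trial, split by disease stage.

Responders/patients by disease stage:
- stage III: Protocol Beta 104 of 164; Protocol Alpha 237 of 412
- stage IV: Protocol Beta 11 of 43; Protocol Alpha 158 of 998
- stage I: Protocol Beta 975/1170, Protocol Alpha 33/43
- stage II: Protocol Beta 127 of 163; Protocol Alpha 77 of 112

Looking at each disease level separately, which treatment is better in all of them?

Stage III: Protocol Beta 104/164 = 63.4%, Protocol Alpha 237/412 = 57.5% → Protocol Beta
Stage IV: Protocol Beta 11/43 = 25.6%, Protocol Alpha 158/998 = 15.8% → Protocol Beta
Stage I: Protocol Beta 975/1170 = 83.3%, Protocol Alpha 33/43 = 76.7% → Protocol Beta
Stage II: Protocol Beta 127/163 = 77.9%, Protocol Alpha 77/112 = 68.8% → Protocol Beta
Protocol Beta has the higher rate in all 4 groups.

Protocol Beta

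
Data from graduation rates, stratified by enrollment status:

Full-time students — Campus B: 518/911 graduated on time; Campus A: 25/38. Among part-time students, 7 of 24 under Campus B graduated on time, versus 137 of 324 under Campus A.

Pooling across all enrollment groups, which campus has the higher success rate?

Campus B

Full-time: Campus B 518/911 = 56.9%, Campus A 25/38 = 65.8% → Campus A
Part-time: Campus B 7/24 = 29.2%, Campus A 137/324 = 42.3% → Campus A
Overall: Campus B 525/935 = 56.1%, Campus A 162/362 = 44.8% → Campus B
(Campus A wins every enrollment group but Campus B wins overall — Campus A's students skew toward the low-rate part-time group.)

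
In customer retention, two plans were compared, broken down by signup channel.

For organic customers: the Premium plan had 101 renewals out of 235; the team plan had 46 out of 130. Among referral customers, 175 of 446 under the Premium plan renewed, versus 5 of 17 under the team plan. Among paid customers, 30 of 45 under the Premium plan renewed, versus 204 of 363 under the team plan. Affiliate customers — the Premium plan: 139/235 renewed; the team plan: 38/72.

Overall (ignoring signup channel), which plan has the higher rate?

Organic: the Premium plan 101/235 = 43.0%, the team plan 46/130 = 35.4% → the Premium plan
Referral: the Premium plan 175/446 = 39.2%, the team plan 5/17 = 29.4% → the Premium plan
Paid: the Premium plan 30/45 = 66.7%, the team plan 204/363 = 56.2% → the Premium plan
Affiliate: the Premium plan 139/235 = 59.1%, the team plan 38/72 = 52.8% → the Premium plan
Overall: the Premium plan 445/961 = 46.3%, the team plan 293/582 = 50.3% → the team plan
(The Premium plan wins every signup group but the team plan wins overall — the Premium plan's customers skew toward the low-rate referral group.)

the team plan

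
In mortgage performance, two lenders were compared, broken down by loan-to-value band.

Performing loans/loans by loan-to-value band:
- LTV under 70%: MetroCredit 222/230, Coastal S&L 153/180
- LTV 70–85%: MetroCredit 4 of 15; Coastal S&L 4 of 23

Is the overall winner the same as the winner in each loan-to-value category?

LTV under 70%: MetroCredit 222/230 = 96.5%, Coastal S&L 153/180 = 85.0% → MetroCredit
LTV 70–85%: MetroCredit 4/15 = 26.7%, Coastal S&L 4/23 = 17.4% → MetroCredit
Overall: MetroCredit 226/245 = 92.2%, Coastal S&L 157/203 = 77.3% → MetroCredit
MetroCredit wins overall and in every loan-to-value group — no reversal.

Yes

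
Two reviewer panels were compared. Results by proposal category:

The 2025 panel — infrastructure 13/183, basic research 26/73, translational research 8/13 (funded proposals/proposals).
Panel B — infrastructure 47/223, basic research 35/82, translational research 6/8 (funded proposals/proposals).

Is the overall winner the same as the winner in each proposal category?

Infrastructure: the 2025 panel 13/183 = 7.1%, Panel B 47/223 = 21.1% → Panel B
Basic research: the 2025 panel 26/73 = 35.6%, Panel B 35/82 = 42.7% → Panel B
Translational research: the 2025 panel 8/13 = 61.5%, Panel B 6/8 = 75.0% → Panel B
Overall: the 2025 panel 47/269 = 17.5%, Panel B 88/313 = 28.1% → Panel B
Panel B wins overall and in every proposal group — no reversal.

Yes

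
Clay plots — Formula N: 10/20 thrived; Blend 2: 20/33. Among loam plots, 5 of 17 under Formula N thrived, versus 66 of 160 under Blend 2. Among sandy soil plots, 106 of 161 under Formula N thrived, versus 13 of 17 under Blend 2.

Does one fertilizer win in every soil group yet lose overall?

Yes

Clay: Formula N 10/20 = 50.0%, Blend 2 20/33 = 60.6% → Blend 2
Loam: Formula N 5/17 = 29.4%, Blend 2 66/160 = 41.2% → Blend 2
Sandy soil: Formula N 106/161 = 65.8%, Blend 2 13/17 = 76.5% → Blend 2
Overall: Formula N 121/198 = 61.1%, Blend 2 99/210 = 47.1% → Formula N
Blend 2 wins each soil group but Formula N wins overall — the comparison reverses. Blend 2's plots skew toward loam, which has a lower base rate.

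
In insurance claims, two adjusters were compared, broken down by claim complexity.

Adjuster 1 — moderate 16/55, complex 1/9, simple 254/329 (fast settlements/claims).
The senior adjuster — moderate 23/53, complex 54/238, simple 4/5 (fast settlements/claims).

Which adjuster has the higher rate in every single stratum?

Moderate: Adjuster 1 16/55 = 29.1%, the senior adjuster 23/53 = 43.4% → the senior adjuster
Complex: Adjuster 1 1/9 = 11.1%, the senior adjuster 54/238 = 22.7% → the senior adjuster
Simple: Adjuster 1 254/329 = 77.2%, the senior adjuster 4/5 = 80.0% → the senior adjuster
The senior adjuster has the higher rate in all 3 groups.

the senior adjuster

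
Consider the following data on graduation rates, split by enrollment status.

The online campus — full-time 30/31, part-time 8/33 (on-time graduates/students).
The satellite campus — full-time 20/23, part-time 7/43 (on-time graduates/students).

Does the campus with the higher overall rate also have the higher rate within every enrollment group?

Yes

Full-time: the online campus 30/31 = 96.8%, the satellite campus 20/23 = 87.0% → the online campus
Part-time: the online campus 8/33 = 24.2%, the satellite campus 7/43 = 16.3% → the online campus
Overall: the online campus 38/64 = 59.4%, the satellite campus 27/66 = 40.9% → the online campus
The online campus wins overall and in every enrollment group — no reversal.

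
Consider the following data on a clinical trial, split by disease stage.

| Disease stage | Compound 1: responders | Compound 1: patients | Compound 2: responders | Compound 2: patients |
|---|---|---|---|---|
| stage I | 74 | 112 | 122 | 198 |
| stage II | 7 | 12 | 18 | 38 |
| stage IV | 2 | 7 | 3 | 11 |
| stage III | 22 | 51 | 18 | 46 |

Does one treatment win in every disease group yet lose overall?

No

Stage I: Compound 1 74/112 = 66.1%, Compound 2 122/198 = 61.6% → Compound 1
Stage II: Compound 1 7/12 = 58.3%, Compound 2 18/38 = 47.4% → Compound 1
Stage IV: Compound 1 2/7 = 28.6%, Compound 2 3/11 = 27.3% → Compound 1
Stage III: Compound 1 22/51 = 43.1%, Compound 2 18/46 = 39.1% → Compound 1
Overall: Compound 1 105/182 = 57.7%, Compound 2 161/293 = 54.9% → Compound 1
Compound 1 wins overall and in every disease group — no reversal.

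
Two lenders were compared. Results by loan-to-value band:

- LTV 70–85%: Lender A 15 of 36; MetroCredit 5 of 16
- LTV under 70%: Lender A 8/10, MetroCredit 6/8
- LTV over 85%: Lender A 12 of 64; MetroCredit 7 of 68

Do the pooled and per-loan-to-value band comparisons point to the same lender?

Yes

LTV 70–85%: Lender A 15/36 = 41.7%, MetroCredit 5/16 = 31.2% → Lender A
LTV under 70%: Lender A 8/10 = 80.0%, MetroCredit 6/8 = 75.0% → Lender A
LTV over 85%: Lender A 12/64 = 18.8%, MetroCredit 7/68 = 10.3% → Lender A
Overall: Lender A 35/110 = 31.8%, MetroCredit 18/92 = 19.6% → Lender A
Lender A wins overall and in every loan-to-value group — no reversal.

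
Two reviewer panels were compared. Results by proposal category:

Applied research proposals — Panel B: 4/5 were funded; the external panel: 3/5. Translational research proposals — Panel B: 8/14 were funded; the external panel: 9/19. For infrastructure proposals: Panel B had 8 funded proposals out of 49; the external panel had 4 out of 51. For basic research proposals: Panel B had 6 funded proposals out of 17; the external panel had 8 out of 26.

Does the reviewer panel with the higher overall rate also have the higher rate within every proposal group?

Yes

Applied research: Panel B 4/5 = 80.0%, the external panel 3/5 = 60.0% → Panel B
Translational research: Panel B 8/14 = 57.1%, the external panel 9/19 = 47.4% → Panel B
Infrastructure: Panel B 8/49 = 16.3%, the external panel 4/51 = 7.8% → Panel B
Basic research: Panel B 6/17 = 35.3%, the external panel 8/26 = 30.8% → Panel B
Overall: Panel B 26/85 = 30.6%, the external panel 24/101 = 23.8% → Panel B
Panel B wins overall and in every proposal group — no reversal.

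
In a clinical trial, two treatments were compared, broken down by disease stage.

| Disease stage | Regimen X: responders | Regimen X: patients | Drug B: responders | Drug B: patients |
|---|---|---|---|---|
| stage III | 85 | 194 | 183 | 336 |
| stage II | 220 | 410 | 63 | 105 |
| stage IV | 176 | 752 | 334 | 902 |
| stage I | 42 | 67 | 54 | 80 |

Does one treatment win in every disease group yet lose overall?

Stage III: Regimen X 85/194 = 43.8%, Drug B 183/336 = 54.5% → Drug B
Stage II: Regimen X 220/410 = 53.7%, Drug B 63/105 = 60.0% → Drug B
Stage IV: Regimen X 176/752 = 23.4%, Drug B 334/902 = 37.0% → Drug B
Stage I: Regimen X 42/67 = 62.7%, Drug B 54/80 = 67.5% → Drug B
Overall: Regimen X 523/1423 = 36.8%, Drug B 634/1423 = 44.6% → Drug B
Drug B wins overall and in every disease group — no reversal.

No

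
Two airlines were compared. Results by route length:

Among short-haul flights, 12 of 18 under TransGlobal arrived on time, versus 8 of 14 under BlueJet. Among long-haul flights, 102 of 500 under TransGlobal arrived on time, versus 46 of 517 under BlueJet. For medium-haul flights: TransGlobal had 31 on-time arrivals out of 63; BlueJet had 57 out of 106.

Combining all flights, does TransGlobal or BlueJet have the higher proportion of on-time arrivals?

TransGlobal

Short-haul: TransGlobal 12/18 = 66.7%, BlueJet 8/14 = 57.1% → TransGlobal
Long-haul: TransGlobal 102/500 = 20.4%, BlueJet 46/517 = 8.9% → TransGlobal
Medium-haul: TransGlobal 31/63 = 49.2%, BlueJet 57/106 = 53.8% → BlueJet
Overall: TransGlobal 145/581 = 25.0%, BlueJet 111/637 = 17.4% → TransGlobal
(Neither sweeps every route group, but TransGlobal has the higher pooled rate.)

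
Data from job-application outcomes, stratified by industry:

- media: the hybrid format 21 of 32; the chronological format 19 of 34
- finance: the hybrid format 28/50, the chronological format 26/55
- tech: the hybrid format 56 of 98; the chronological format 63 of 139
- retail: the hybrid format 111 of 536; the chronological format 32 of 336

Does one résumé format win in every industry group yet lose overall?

No

Media: the hybrid format 21/32 = 65.6%, the chronological format 19/34 = 55.9% → the hybrid format
Finance: the hybrid format 28/50 = 56.0%, the chronological format 26/55 = 47.3% → the hybrid format
Tech: the hybrid format 56/98 = 57.1%, the chronological format 63/139 = 45.3% → the hybrid format
Retail: the hybrid format 111/536 = 20.7%, the chronological format 32/336 = 9.5% → the hybrid format
Overall: the hybrid format 216/716 = 30.2%, the chronological format 140/564 = 24.8% → the hybrid format
The hybrid format wins overall and in every industry group — no reversal.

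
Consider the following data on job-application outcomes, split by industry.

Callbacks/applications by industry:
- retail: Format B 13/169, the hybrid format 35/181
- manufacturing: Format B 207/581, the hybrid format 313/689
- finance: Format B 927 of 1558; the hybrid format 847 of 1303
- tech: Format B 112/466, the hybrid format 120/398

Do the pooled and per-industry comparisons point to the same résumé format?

Yes

Retail: Format B 13/169 = 7.7%, the hybrid format 35/181 = 19.3% → the hybrid format
Manufacturing: Format B 207/581 = 35.6%, the hybrid format 313/689 = 45.4% → the hybrid format
Finance: Format B 927/1558 = 59.5%, the hybrid format 847/1303 = 65.0% → the hybrid format
Tech: Format B 112/466 = 24.0%, the hybrid format 120/398 = 30.2% → the hybrid format
Overall: Format B 1259/2774 = 45.4%, the hybrid format 1315/2571 = 51.1% → the hybrid format
The hybrid format wins overall and in every industry group — no reversal.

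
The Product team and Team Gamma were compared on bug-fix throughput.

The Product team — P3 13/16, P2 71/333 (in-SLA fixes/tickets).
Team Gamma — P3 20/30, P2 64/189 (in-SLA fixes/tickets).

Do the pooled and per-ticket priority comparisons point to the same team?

P3: the Product team 13/16 = 81.2%, Team Gamma 20/30 = 66.7% → the Product team
P2: the Product team 71/333 = 21.3%, Team Gamma 64/189 = 33.9% → Team Gamma
Overall: the Product team 84/349 = 24.1%, Team Gamma 84/219 = 38.4% → Team Gamma
Neither sweeps: the Product team wins 1 of 2 groups, Team Gamma wins 1. Team Gamma wins overall but not every group — no Simpson reversal.

No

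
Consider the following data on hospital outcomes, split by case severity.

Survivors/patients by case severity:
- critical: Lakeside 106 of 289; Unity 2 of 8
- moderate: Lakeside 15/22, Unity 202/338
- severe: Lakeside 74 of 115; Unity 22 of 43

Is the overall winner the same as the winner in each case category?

Critical: Lakeside 106/289 = 36.7%, Unity 2/8 = 25.0% → Lakeside
Moderate: Lakeside 15/22 = 68.2%, Unity 202/338 = 59.8% → Lakeside
Severe: Lakeside 74/115 = 64.3%, Unity 22/43 = 51.2% → Lakeside
Overall: Lakeside 195/426 = 45.8%, Unity 226/389 = 58.1% → Unity
Lakeside wins each case group but Unity wins overall — the comparison reverses. Lakeside's patients skew toward critical, which has a lower base rate.

No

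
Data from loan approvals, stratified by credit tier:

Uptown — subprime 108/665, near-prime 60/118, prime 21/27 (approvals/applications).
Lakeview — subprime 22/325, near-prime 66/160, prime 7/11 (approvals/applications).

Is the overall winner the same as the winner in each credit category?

Yes

Subprime: Uptown 108/665 = 16.2%, Lakeview 22/325 = 6.8% → Uptown
Near-prime: Uptown 60/118 = 50.8%, Lakeview 66/160 = 41.2% → Uptown
Prime: Uptown 21/27 = 77.8%, Lakeview 7/11 = 63.6% → Uptown
Overall: Uptown 189/810 = 23.3%, Lakeview 95/496 = 19.2% → Uptown
Uptown wins overall and in every credit group — no reversal.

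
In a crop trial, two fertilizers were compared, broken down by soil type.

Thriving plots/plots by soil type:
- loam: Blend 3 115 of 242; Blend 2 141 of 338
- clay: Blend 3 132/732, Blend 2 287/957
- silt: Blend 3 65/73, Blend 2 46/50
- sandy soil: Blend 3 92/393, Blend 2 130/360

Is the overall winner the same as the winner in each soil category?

No

Loam: Blend 3 115/242 = 47.5%, Blend 2 141/338 = 41.7% → Blend 3
Clay: Blend 3 132/732 = 18.0%, Blend 2 287/957 = 30.0% → Blend 2
Silt: Blend 3 65/73 = 89.0%, Blend 2 46/50 = 92.0% → Blend 2
Sandy soil: Blend 3 92/393 = 23.4%, Blend 2 130/360 = 36.1% → Blend 2
Overall: Blend 3 404/1440 = 28.1%, Blend 2 604/1705 = 35.4% → Blend 2
Neither sweeps: Blend 3 wins 1 of 4 groups, Blend 2 wins 3. Blend 2 wins overall but not every group — no Simpson reversal.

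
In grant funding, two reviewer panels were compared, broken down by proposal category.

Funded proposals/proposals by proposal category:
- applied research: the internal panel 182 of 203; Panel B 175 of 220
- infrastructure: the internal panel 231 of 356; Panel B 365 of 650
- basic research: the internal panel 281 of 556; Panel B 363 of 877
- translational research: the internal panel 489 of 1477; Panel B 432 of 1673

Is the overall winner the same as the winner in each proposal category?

Applied research: the internal panel 182/203 = 89.7%, Panel B 175/220 = 79.5% → the internal panel
Infrastructure: the internal panel 231/356 = 64.9%, Panel B 365/650 = 56.2% → the internal panel
Basic research: the internal panel 281/556 = 50.5%, Panel B 363/877 = 41.4% → the internal panel
Translational research: the internal panel 489/1477 = 33.1%, Panel B 432/1673 = 25.8% → the internal panel
Overall: the internal panel 1183/2592 = 45.6%, Panel B 1335/3420 = 39.0% → the internal panel
The internal panel wins overall and in every proposal group — no reversal.

Yes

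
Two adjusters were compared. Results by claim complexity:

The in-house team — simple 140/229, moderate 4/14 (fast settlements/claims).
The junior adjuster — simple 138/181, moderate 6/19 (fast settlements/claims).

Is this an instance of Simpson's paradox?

No

Simple: the in-house team 140/229 = 61.1%, the junior adjuster 138/181 = 76.2% → the junior adjuster
Moderate: the in-house team 4/14 = 28.6%, the junior adjuster 6/19 = 31.6% → the junior adjuster
Overall: the in-house team 144/243 = 59.3%, the junior adjuster 144/200 = 72.0% → the junior adjuster
The junior adjuster wins overall and in every claim group — no reversal.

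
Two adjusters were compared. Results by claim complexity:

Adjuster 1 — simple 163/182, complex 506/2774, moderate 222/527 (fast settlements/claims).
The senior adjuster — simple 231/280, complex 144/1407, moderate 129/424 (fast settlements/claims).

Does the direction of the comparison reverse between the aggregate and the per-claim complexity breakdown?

No

Simple: Adjuster 1 163/182 = 89.6%, the senior adjuster 231/280 = 82.5% → Adjuster 1
Complex: Adjuster 1 506/2774 = 18.2%, the senior adjuster 144/1407 = 10.2% → Adjuster 1
Moderate: Adjuster 1 222/527 = 42.1%, the senior adjuster 129/424 = 30.4% → Adjuster 1
Overall: Adjuster 1 891/3483 = 25.6%, the senior adjuster 504/2111 = 23.9% → Adjuster 1
Adjuster 1 wins overall and in every claim group — no reversal.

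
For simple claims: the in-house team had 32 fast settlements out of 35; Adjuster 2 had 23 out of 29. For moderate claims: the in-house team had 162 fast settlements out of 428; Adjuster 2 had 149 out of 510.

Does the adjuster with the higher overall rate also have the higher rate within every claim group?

Simple: the in-house team 32/35 = 91.4%, Adjuster 2 23/29 = 79.3% → the in-house team
Moderate: the in-house team 162/428 = 37.9%, Adjuster 2 149/510 = 29.2% → the in-house team
Overall: the in-house team 194/463 = 41.9%, Adjuster 2 172/539 = 31.9% → the in-house team
The in-house team wins overall and in every claim group — no reversal.

Yes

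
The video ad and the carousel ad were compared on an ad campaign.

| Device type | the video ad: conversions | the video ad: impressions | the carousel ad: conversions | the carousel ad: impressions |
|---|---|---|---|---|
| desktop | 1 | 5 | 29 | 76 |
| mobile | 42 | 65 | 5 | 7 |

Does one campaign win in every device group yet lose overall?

Desktop: the video ad 1/5 = 20.0%, the carousel ad 29/76 = 38.2% → the carousel ad
Mobile: the video ad 42/65 = 64.6%, the carousel ad 5/7 = 71.4% → the carousel ad
Overall: the video ad 43/70 = 61.4%, the carousel ad 34/83 = 41.0% → the video ad
The carousel ad wins each device group but the video ad wins overall — the comparison reverses. The carousel ad's impressions skew toward desktop, which has a lower base rate.

Yes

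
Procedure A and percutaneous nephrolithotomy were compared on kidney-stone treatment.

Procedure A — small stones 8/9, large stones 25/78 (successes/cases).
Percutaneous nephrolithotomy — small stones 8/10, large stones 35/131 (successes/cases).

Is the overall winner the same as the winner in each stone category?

Yes

Small stones: Procedure A 8/9 = 88.9%, percutaneous nephrolithotomy 8/10 = 80.0% → Procedure A
Large stones: Procedure A 25/78 = 32.1%, percutaneous nephrolithotomy 35/131 = 26.7% → Procedure A
Overall: Procedure A 33/87 = 37.9%, percutaneous nephrolithotomy 43/141 = 30.5% → Procedure A
Procedure A wins overall and in every stone group — no reversal.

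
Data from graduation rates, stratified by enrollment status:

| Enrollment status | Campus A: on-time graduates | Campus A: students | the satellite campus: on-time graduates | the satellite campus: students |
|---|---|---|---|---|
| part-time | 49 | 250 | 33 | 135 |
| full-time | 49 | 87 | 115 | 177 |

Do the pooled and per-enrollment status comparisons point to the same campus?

Part-time: Campus A 49/250 = 19.6%, the satellite campus 33/135 = 24.4% → the satellite campus
Full-time: Campus A 49/87 = 56.3%, the satellite campus 115/177 = 65.0% → the satellite campus
Overall: Campus A 98/337 = 29.1%, the satellite campus 148/312 = 47.4% → the satellite campus
The satellite campus wins overall and in every enrollment group — no reversal.

Yes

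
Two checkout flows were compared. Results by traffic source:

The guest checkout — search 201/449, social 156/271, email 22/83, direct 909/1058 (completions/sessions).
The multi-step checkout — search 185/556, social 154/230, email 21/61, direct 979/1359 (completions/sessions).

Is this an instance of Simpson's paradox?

No

Search: the guest checkout 201/449 = 44.8%, the multi-step checkout 185/556 = 33.3% → the guest checkout
Social: the guest checkout 156/271 = 57.6%, the multi-step checkout 154/230 = 67.0% → the multi-step checkout
Email: the guest checkout 22/83 = 26.5%, the multi-step checkout 21/61 = 34.4% → the multi-step checkout
Direct: the guest checkout 909/1058 = 85.9%, the multi-step checkout 979/1359 = 72.0% → the guest checkout
Overall: the guest checkout 1288/1861 = 69.2%, the multi-step checkout 1339/2206 = 60.7% → the guest checkout
Neither sweeps: the guest checkout wins 2 of 4 groups, the multi-step checkout wins 2. The guest checkout wins overall but not every group — no Simpson reversal.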